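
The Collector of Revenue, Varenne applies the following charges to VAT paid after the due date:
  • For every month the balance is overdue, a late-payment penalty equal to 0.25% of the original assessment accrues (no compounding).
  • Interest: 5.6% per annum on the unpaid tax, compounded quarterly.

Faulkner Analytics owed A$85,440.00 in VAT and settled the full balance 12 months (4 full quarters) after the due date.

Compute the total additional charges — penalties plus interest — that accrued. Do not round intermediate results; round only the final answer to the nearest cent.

Late-payment penalty: 12 × 0.25% × A$85,440.00 = A$2,563.20
Interest (5.6%/yr ÷ 4 = 1.4%/quarter): A$85,440.00 × ((1 + 0.014)^4 − 1) = A$4,886.0585…
Penalties + interest = A$2,563.2000 + A$4,886.0585… = A$7,449.26

A$7,449.26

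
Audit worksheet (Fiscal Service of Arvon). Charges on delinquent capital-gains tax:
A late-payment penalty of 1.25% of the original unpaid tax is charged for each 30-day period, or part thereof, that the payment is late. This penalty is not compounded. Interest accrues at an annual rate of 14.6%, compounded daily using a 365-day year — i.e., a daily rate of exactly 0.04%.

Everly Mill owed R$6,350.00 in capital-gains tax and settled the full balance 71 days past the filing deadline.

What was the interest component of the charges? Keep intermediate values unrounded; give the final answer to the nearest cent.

R$182.89

Interest: R$6,350.00 × ((1 + 0.0004)^71 − 1) = R$6,350.00 × 0.02880128… = R$182.8881…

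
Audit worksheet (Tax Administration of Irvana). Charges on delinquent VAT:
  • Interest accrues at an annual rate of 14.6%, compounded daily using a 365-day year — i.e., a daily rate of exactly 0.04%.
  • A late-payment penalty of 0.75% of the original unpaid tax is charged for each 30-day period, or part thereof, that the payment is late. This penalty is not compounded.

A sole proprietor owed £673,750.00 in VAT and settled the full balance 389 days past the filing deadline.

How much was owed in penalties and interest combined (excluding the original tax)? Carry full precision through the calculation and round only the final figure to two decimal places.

£179,097.85

Penalty periods: ⌈389/30⌉ = 13; penalty = 13 × 0.75% × £673,750.00 = £65,690.63…
Interest: £673,750.00 × ((1 + 0.0004)^389 − 1) = £673,750.00 × 0.16832242… = £113,407.2285…
Penalties + interest = £65,690.6250 + £113,407.2285… = £179,097.85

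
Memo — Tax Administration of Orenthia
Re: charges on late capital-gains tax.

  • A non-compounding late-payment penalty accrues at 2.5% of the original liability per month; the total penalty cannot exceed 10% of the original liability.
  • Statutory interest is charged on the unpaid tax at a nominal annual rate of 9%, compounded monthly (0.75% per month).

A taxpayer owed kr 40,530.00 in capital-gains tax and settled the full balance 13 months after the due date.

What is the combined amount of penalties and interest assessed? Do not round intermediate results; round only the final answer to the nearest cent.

kr 8,187.48

Penalty (uncapped): 13 × 2.5% × kr 40,530.00 = kr 13,172.25; cap = 10% × kr 40,530.00 = kr 4,053.00 → penalty = kr 4,053.00
Interest: kr 40,530.00 × ((1 + 0.0075)^13 − 1) = kr 40,530.00 × 0.1020104… = kr 4,134.4835…
Penalties + interest = kr 4,053.0000 + kr 4,134.4835… = kr 8,187.48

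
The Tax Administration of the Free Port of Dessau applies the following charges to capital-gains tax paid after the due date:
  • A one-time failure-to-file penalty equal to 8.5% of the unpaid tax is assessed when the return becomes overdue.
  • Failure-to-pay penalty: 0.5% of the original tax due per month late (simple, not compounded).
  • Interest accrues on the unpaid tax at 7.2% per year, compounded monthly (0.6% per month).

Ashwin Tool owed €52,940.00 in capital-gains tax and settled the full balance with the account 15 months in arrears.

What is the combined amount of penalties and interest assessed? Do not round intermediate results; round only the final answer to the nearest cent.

Failure-to-file penalty: 8.5% × €52,940.00 = €4,499.90
Failure-to-pay penalty = 0.5% × €52,940.00 × 15 mo = €3,970.50
Interest: €52,940.00 × ((1 + 0.006)^15 − 1) = €52,940.00 × 0.0938801… = €4,970.0110…
Penalties + interest = €8,470.4000 + €4,970.0110… = €13,440.41

€13,440.41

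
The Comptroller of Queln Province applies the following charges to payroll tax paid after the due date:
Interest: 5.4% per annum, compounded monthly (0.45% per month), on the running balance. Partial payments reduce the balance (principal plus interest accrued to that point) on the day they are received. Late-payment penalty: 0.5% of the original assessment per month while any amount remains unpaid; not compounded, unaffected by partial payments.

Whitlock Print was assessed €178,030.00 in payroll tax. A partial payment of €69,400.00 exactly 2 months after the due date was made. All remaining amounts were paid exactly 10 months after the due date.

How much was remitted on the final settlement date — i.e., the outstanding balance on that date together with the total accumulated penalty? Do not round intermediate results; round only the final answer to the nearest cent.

Balance at month 2: €178,030.0000 × (1 + 0.0045)^2 = €179,635.8751…
After €69,400.00 payment: €179,635.8751… − €69,400.00 = €110,235.8751…
Balance at month 10: €110,235.8751… × (1 + 0.0045)^8 = €114,267.4361…
Penalty: 10 × 0.5% × €178,030.00 = €8,901.50
Final settlement = outstanding balance + penalty = €114,267.4361… + €8,901.50 = €123,168.94

€123,168.94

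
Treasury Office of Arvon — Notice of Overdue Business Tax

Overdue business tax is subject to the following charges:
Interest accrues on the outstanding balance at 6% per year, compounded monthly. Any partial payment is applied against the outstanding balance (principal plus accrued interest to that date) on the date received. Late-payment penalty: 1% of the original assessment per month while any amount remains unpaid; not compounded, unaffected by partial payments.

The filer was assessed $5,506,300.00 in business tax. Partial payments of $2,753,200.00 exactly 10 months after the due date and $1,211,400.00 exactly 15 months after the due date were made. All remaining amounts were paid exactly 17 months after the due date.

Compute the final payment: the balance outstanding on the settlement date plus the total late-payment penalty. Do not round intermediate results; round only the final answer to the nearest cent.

$2,855,040.43

Monthly rate = 6% ÷ 12 = 0.5%
Balance at month 10: $5,506,300.0000 × (1 + 0.005)^10 = $5,787,892.9091…
After $2,753,200.00 payment: $5,787,892.9091… − $2,753,200.00 = $3,034,692.9091…
Balance at month 15: $3,034,692.9091… × (1 + 0.005)^5 = $3,111,322.7079…
After $1,211,400.00 payment: $3,111,322.7079… − $1,211,400.00 = $1,899,922.7079…
Balance at month 17: $1,899,922.7079… × (1 + 0.005)^2 = $1,918,969.4330…
Penalty: 17 × 1% × $5,506,300.00 = $936,071.00
Final settlement = outstanding balance + penalty = $1,918,969.4330… + $936,071.00 = $2,855,040.43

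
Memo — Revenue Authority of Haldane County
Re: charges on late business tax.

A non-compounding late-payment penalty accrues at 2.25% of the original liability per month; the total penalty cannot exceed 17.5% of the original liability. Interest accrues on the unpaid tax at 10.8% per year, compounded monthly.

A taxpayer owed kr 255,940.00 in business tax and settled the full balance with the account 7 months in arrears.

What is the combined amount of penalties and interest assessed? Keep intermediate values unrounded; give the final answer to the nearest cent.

Penalty: 7 × 2.25% × kr 255,940.00 = kr 40,310.55 (below the 17.5% cap of kr 44,789.50)
Interest (10.8%/yr ÷ 12 = 0.9%/month): kr 255,940.00 × ((1 + 0.009)^7 − 1) = kr 16,566.1633…
Penalties + interest = kr 40,310.5500 + kr 16,566.1633… = kr 56,876.71

kr 56,876.71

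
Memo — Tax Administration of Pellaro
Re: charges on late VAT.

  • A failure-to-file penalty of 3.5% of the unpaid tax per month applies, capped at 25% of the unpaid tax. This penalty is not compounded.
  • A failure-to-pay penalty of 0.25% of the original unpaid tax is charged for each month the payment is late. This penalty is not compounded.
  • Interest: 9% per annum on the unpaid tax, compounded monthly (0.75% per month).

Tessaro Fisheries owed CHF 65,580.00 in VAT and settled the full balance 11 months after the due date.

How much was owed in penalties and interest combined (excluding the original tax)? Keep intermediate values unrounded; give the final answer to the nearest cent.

CHF 23,816.32

Failure-to-file: 11 × 3.5% × CHF 65,580.00 = CHF 25,248.30, capped at 25% × CHF 65,580.00 = CHF 16,395.00
Failure-to-pay penalty = 0.25% × CHF 65,580.00 × 11 mo = CHF 1,803.45
Interest: CHF 65,580.00 × ((1 + 0.0075)^11 − 1) = CHF 65,580.00 × 0.0856644… = CHF 5,617.8723…
Penalties + interest = CHF 18,198.4500 + CHF 5,617.8723… = CHF 23,816.32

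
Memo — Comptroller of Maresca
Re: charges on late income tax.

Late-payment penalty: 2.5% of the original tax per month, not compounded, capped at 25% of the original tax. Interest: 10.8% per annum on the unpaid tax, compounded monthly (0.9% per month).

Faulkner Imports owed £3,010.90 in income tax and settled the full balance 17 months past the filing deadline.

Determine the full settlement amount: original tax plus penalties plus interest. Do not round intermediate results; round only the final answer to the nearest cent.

£4,259.00

Penalty (uncapped): 17 × 2.5% × £3,010.90 = £1,279.63…; cap = 25% × £3,010.90 = £752.73… → penalty = £752.73…
Interest: £3,010.90 × ((1 + 0.009)^17 − 1) = £3,010.90 × 0.1645277… = £495.3765…
Total = £3,010.90 + £752.7250 + £495.3765… = £4,259.00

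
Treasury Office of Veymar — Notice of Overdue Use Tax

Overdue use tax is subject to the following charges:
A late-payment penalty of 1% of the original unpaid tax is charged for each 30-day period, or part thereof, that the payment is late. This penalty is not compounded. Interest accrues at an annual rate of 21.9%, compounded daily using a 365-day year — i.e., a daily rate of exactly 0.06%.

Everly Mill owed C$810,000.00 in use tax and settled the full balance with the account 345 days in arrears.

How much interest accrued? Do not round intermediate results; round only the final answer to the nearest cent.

Interest: C$810,000.00 × ((1 + 0.0006)^345 − 1) = C$810,000.00 × 0.22990622… = C$186,224.0404…

C$186,224.04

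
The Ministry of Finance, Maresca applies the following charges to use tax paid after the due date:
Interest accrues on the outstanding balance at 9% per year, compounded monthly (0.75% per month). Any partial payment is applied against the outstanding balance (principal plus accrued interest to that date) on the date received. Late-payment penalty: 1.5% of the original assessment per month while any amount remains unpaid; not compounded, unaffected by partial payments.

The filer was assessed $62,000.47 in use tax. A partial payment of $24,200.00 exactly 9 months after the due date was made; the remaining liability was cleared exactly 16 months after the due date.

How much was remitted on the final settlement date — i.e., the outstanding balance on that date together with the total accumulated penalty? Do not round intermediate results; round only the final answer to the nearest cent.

Balance at month 9: $62,000.4700 × (1 + 0.0075)^9 = $66,313.2747…
After $24,200.00 payment: $66,313.2747… − $24,200.00 = $42,113.2747…
Balance at month 16: $42,113.2747… × (1 + 0.0075)^7 = $44,374.5945…
Penalty: 16 × 1.5% × $62,000.47 = $14,880.11…
Final settlement = outstanding balance + penalty = $44,374.5945… + $14,880.11… = $59,254.71

$59,254.71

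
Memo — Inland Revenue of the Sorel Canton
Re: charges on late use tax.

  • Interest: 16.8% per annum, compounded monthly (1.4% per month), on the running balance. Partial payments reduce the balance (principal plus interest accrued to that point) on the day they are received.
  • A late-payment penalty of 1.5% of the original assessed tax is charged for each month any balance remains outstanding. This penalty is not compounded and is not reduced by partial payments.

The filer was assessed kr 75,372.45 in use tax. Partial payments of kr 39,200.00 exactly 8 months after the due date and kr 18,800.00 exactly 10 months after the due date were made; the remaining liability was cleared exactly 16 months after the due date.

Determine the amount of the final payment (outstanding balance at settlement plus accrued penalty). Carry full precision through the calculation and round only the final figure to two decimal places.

kr 47,992.12

Balance at month 8: kr 75,372.4500 × (1 + 0.014)^8 = kr 84,239.5954…
After kr 39,200.00 payment: kr 84,239.5954… − kr 39,200.00 = kr 45,039.5954…
Balance at month 10: kr 45,039.5954… × (1 + 0.014)^2 = kr 46,309.5318…
After kr 18,800.00 payment: kr 46,309.5318… − kr 18,800.00 = kr 27,509.5318…
Balance at month 16: kr 27,509.5318… × (1 + 0.014)^6 = kr 29,902.7362…
Penalty: 16 × 1.5% × kr 75,372.45 = kr 18,089.39…
Final settlement = outstanding balance + penalty = kr 29,902.7362… + kr 18,089.39… = kr 47,992.12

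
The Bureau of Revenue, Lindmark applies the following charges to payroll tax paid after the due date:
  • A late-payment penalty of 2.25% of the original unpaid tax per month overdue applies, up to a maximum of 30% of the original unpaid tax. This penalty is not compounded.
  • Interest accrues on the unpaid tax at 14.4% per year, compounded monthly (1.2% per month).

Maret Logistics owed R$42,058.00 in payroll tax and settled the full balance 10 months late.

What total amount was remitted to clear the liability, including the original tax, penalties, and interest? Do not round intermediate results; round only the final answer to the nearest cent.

Penalty: 10 × 2.25% × R$42,058.00 = R$9,463.05 (below the 30% cap of R$12,617.40)
Interest: R$42,058.00 × ((1 + 0.012)^10 − 1) = R$42,058.00 × 0.1266918… = R$5,328.4028…
Total = R$42,058.00 + R$9,463.0500 + R$5,328.4028… = R$56,849.45

R$56,849.45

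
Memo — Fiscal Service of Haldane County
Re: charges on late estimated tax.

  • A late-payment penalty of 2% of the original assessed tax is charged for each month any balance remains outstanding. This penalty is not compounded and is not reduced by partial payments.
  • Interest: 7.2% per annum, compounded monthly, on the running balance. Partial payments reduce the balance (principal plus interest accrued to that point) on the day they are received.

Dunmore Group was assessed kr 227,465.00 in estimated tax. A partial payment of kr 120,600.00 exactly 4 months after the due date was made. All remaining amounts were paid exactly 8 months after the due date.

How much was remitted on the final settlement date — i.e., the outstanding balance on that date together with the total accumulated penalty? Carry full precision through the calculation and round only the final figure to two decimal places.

Monthly rate = 7.2% ÷ 12 = 0.6%
Balance at month 4: kr 227,465.0000 × (1 + 0.006)^4 = kr 232,973.4893…
After kr 120,600.00 payment: kr 232,973.4893… − kr 120,600.00 = kr 112,373.4893…
Balance at month 8: kr 112,373.4893… × (1 + 0.006)^4 = kr 115,094.8229…
Penalty: 8 × 2% × kr 227,465.00 = kr 36,394.40
Final settlement = outstanding balance + penalty = kr 115,094.8229… + kr 36,394.40 = kr 151,489.22

kr 151,489.22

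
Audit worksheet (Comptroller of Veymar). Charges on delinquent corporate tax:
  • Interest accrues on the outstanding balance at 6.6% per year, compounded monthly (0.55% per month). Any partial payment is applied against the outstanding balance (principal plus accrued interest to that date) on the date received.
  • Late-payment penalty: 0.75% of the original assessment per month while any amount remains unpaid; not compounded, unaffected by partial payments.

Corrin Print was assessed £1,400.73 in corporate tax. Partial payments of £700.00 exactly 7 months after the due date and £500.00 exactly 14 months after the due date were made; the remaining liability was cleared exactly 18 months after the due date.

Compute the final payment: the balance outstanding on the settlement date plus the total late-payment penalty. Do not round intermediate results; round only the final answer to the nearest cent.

Balance at month 7: £1,400.7300 × (1 + 0.0055)^7 = £1,455.5561…
After £700.00 payment: £1,455.5561… − £700.00 = £755.5561…
Balance at month 14: £755.5561… × (1 + 0.0055)^7 = £785.1294…
After £500.00 payment: £785.1294… − £500.00 = £285.1294…
Balance at month 18: £285.1294… × (1 + 0.0055)^4 = £291.4542…
Penalty: 18 × 0.75% × £1,400.73 = £189.10…
Final settlement = outstanding balance + penalty = £291.4542… + £189.10… = £480.55

£480.55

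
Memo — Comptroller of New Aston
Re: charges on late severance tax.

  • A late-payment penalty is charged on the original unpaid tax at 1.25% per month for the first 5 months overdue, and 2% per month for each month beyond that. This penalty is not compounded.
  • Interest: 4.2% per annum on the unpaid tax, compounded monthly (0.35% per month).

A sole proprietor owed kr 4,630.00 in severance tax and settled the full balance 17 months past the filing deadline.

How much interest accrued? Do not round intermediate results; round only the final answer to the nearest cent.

Interest: kr 4,630.00 × ((1 + 0.0035)^17 − 1) = kr 4,630.00 × 0.0611955… = kr 283.3352…

kr 283.34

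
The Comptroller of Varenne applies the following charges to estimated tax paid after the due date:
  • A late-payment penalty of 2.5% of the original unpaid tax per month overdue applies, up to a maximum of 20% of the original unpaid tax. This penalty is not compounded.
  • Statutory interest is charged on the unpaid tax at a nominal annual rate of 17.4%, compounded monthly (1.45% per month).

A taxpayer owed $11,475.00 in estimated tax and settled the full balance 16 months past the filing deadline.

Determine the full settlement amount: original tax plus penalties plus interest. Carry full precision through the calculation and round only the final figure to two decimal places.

Penalty (uncapped): 16 × 2.5% × $11,475.00 = $4,590.00; cap = 20% × $11,475.00 = $2,295.00 → penalty = $2,295.00
Interest: $11,475.00 × ((1 + 0.0145)^16 − 1) = $11,475.00 × 0.2590206… = $2,972.2609…
Total = $11,475.00 + $2,295.0000 + $2,972.2609… = $16,742.26

$16,742.26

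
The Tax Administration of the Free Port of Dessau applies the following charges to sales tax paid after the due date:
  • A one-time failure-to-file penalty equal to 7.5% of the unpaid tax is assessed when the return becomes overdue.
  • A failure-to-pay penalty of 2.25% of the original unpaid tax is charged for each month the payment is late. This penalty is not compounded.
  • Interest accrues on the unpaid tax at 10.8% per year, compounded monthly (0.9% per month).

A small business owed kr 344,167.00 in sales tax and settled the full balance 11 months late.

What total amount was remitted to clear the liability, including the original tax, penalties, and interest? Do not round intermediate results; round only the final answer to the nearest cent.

Failure-to-file penalty: 7.5% × kr 344,167.00 = kr 25,812.53…
Failure-to-pay penalty: 11 × 2.25% × kr 344,167.00 = kr 85,181.33…
Interest: kr 344,167.00 × ((1 + 0.009)^11 − 1) = kr 344,167.00 × 0.1035775… = kr 35,647.9498…
Total = kr 344,167.00 + kr 110,993.8575 + kr 35,647.9498… = kr 490,808.81

kr 490,808.81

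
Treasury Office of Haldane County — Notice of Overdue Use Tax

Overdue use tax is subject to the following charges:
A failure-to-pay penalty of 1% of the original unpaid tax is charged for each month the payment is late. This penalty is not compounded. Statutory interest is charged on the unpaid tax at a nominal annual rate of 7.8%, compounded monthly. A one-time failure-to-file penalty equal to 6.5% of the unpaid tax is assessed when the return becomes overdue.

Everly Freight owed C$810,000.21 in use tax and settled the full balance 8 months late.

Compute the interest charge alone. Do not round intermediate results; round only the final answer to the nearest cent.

Interest (7.8%/yr ÷ 12 = 0.65%/month): C$810,000.21 × ((1 + 0.0065)^8 − 1) = C$43,090.7999…

C$43,090.80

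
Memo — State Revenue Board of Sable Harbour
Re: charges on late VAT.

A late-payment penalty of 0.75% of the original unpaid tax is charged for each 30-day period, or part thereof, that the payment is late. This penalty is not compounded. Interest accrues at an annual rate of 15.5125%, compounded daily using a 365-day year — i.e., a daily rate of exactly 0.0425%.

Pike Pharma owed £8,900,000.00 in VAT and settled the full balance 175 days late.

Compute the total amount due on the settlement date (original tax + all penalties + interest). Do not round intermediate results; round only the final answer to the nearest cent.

£9,987,523.61

Penalty periods: ⌈175/30⌉ = 6; penalty = 6 × 0.75% × £8,900,000.00 = £400,500.00
Interest: £8,900,000.00 × ((1 + 0.000425)^175 − 1) = £8,900,000.00 × 0.07719366… = £687,023.6074…
Total = £8,900,000.00 + £400,500.0000 + £687,023.6074… = £9,987,523.61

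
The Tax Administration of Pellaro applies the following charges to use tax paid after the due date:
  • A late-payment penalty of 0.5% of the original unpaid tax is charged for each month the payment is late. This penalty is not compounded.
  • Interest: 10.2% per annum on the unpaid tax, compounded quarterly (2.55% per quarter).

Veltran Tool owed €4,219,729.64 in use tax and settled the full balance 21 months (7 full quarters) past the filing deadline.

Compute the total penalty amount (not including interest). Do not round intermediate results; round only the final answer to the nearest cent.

€443,071.61

Late-payment penalty: 21 × 0.5% × €4,219,729.64 = €443,071.61…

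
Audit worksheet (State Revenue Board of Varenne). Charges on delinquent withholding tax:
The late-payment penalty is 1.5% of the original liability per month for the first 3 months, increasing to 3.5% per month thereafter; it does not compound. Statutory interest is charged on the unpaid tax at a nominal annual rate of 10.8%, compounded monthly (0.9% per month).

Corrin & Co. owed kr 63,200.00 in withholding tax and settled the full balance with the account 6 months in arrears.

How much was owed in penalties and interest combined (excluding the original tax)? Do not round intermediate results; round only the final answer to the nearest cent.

kr 12,970.52

Penalty, months 1–3: 3 × 1.5% × kr 63,200.00 = kr 2,844.00
Penalty, months 4–6: 3 × 3.5% × kr 63,200.00 = kr 6,636.00
Interest: kr 63,200.00 × ((1 + 0.009)^6 − 1) = kr 63,200.00 × 0.0552297… = kr 3,490.5157…
Penalties + interest = kr 9,480.0000 + kr 3,490.5157… = kr 12,970.52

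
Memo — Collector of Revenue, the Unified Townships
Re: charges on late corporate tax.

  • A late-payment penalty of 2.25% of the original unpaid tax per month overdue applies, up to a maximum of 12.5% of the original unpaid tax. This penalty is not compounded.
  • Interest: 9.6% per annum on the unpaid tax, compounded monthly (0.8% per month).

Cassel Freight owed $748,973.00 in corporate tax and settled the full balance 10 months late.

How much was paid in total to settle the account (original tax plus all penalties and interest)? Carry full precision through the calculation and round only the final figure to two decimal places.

Penalty (uncapped): 10 × 2.25% × $748,973.00 = $168,518.93…; cap = 12.5% × $748,973.00 = $93,621.63… → penalty = $93,621.63…
Interest: $748,973.00 × ((1 + 0.008)^10 − 1) = $748,973.00 × 0.0829423… = $62,121.5496…
Total = $748,973.00 + $93,621.6250 + $62,121.5496… = $904,716.17

$904,716.17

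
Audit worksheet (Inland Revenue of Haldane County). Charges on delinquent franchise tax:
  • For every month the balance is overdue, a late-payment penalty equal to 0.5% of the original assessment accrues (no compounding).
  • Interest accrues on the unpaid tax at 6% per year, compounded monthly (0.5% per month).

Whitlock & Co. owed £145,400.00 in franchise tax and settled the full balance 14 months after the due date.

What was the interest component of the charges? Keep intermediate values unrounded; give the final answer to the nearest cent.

£10,515.49

Interest: £145,400.00 × ((1 + 0.005)^14 − 1) = £145,400.00 × 0.0723211… = £10,515.4926…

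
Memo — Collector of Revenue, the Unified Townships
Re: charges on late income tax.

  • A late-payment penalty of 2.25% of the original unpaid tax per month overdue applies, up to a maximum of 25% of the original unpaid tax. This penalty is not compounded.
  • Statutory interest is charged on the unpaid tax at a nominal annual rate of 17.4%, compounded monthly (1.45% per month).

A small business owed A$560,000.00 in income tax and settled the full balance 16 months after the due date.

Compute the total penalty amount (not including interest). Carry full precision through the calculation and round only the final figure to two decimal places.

Penalty (uncapped): 16 × 2.25% × A$560,000.00 = A$201,600.00; cap = 25% × A$560,000.00 = A$140,000.00 → penalty = A$140,000.00

A$140,000.00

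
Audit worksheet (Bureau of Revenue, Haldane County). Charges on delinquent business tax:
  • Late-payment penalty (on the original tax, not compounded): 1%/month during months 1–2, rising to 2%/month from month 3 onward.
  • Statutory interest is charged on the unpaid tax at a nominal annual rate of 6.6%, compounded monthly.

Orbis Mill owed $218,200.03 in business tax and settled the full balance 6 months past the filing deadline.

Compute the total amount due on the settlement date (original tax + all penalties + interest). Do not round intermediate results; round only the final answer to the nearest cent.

$247,320.37

Penalty, months 1–2: 2 × 1% × $218,200.03 = $4,364.00…
Penalty, months 3–6: 4 × 2% × $218,200.03 = $17,456.00…
Interest (6.6%/yr ÷ 12 = 0.55%/month): $218,200.03 × ((1 + 0.0055)^6 − 1) = $7,300.3383…
Total = $218,200.03 + $21,820.0030 + $7,300.3383… = $247,320.37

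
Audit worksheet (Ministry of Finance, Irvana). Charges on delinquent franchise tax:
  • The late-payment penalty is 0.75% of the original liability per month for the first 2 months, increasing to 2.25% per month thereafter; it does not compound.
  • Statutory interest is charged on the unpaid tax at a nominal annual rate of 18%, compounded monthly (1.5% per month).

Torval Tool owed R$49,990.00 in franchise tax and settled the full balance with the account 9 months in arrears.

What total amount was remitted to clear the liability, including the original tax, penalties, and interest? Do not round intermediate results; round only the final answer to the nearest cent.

R$65,781.34

Penalty, months 1–2: 2 × 0.75% × R$49,990.00 = R$749.85
Penalty, months 3–9: 7 × 2.25% × R$49,990.00 = R$7,873.43…
Interest: R$49,990.00 × ((1 + 0.015)^9 − 1) = R$49,990.00 × 0.1433900… = R$7,168.0649…
Total = R$49,990.00 + R$8,623.2750 + R$7,168.0649… = R$65,781.34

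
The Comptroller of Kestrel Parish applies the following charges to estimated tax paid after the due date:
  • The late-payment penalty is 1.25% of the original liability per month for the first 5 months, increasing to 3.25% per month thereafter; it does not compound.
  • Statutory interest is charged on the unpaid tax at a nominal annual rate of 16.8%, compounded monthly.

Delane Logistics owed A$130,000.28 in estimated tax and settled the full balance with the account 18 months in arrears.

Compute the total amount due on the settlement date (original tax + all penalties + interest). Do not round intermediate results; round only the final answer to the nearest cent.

Penalty, months 1–5: 5 × 1.25% × A$130,000.28 = A$8,125.02…
Penalty, months 6–18: 13 × 3.25% × A$130,000.28 = A$54,925.12…
Interest (16.8%/yr ÷ 12 = 1.4%/month): A$130,000.28 × ((1 + 0.014)^18 − 1) = A$36,965.5027…
Total = A$130,000.28 + A$63,050.1358 + A$36,965.5027… = A$230,015.92

A$230,015.92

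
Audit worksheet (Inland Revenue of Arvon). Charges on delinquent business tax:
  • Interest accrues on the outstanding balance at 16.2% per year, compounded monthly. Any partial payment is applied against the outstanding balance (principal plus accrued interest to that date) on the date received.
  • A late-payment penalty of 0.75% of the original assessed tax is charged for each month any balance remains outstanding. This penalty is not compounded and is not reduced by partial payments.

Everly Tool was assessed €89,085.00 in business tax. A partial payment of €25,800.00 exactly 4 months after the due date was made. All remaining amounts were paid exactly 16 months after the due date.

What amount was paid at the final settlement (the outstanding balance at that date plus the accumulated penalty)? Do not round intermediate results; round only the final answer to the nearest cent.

€90,789.82

Monthly rate = 16.2% ÷ 12 = 1.35%
Balance at month 4: €89,085.0000 × (1 + 0.0135)^4 = €93,993.8841…
After €25,800.00 payment: €93,993.8841… − €25,800.00 = €68,193.8841…
Balance at month 16: €68,193.8841… × (1 + 0.0135)^12 = €80,099.6215…
Penalty: 16 × 0.75% × €89,085.00 = €10,690.20
Final settlement = outstanding balance + penalty = €80,099.6215… + €10,690.20 = €90,789.82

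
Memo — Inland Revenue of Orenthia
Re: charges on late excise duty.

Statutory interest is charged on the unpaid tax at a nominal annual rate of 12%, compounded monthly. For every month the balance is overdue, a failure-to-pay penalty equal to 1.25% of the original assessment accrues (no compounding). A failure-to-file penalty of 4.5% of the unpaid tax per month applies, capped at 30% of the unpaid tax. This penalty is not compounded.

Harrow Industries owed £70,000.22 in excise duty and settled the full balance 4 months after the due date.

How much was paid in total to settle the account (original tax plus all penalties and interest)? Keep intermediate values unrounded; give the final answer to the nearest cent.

Failure-to-file: 4 × 4.5% × £70,000.22 = £12,600.04… (under the 30% cap)
Failure-to-pay penalty = 1.25% × £70,000.22 × 4 mo = £3,500.01…
Interest (12%/yr ÷ 12 = 1%/month): £70,000.22 × ((1 + 0.01)^4 − 1) = £2,842.2896…
Total = £70,000.22 + £16,100.0506 + £2,842.2896… = £88,942.56

£88,942.56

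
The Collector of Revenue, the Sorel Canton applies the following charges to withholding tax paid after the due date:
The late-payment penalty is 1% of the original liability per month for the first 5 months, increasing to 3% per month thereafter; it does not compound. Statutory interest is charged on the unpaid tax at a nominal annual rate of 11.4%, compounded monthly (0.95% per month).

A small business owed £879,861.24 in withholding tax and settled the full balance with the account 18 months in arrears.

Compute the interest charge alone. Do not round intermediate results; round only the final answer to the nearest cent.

Interest: £879,861.24 × ((1 + 0.0095)^18 − 1) = £879,861.24 × 0.1855335… = £163,243.7079…

£163,243.71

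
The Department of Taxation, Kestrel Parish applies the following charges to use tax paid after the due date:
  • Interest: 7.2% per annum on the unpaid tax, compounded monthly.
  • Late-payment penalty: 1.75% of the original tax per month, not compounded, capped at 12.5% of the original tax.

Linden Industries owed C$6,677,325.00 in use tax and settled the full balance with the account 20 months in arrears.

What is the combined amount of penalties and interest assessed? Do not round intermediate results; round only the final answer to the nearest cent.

C$1,683,304.50

Penalty (uncapped): 20 × 1.75% × C$6,677,325.00 = C$2,337,063.75; cap = 12.5% × C$6,677,325.00 = C$834,665.63… → penalty = C$834,665.63…
Interest (7.2%/yr ÷ 12 = 0.6%/month): C$6,677,325.00 × ((1 + 0.006)^20 − 1) = C$848,638.8725…
Penalties + interest = C$834,665.6250 + C$848,638.8725… = C$1,683,304.50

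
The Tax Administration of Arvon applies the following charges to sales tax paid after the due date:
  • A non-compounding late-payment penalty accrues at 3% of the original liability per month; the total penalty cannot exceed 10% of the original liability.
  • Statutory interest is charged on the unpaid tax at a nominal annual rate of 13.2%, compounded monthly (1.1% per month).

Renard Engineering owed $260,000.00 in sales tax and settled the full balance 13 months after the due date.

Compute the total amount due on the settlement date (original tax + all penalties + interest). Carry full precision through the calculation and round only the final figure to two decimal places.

Penalty (uncapped): 13 × 3% × $260,000.00 = $101,400.00; cap = 10% × $260,000.00 = $26,000.00 → penalty = $26,000.00
Interest: $260,000.00 × ((1 + 0.011)^13 − 1) = $260,000.00 × 0.1528293… = $39,735.6296…
Total = $260,000.00 + $26,000.0000 + $39,735.6296… = $325,735.63

$325,735.63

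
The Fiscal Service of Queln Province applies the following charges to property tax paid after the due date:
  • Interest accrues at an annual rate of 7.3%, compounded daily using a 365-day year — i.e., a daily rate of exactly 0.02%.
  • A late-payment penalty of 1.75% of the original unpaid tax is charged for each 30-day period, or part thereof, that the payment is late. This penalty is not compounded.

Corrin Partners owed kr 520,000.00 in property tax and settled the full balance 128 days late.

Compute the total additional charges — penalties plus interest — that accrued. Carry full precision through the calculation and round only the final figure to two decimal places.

kr 58,982.49

Penalty periods: ⌈128/30⌉ = 5; penalty = 5 × 1.75% × kr 520,000.00 = kr 45,500.00
Interest: kr 520,000.00 × ((1 + 0.0002)^128 − 1) = kr 520,000.00 × 0.02592787… = kr 13,482.4914…
Penalties + interest = kr 45,500.0000 + kr 13,482.4914… = kr 58,982.49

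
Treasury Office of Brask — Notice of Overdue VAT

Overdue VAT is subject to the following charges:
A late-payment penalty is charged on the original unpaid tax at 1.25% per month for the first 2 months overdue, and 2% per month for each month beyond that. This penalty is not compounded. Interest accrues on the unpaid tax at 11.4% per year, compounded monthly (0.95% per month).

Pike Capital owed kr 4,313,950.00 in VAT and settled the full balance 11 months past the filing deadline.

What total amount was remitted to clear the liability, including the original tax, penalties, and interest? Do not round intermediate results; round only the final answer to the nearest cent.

kr 5,671,152.93

Penalty, months 1–2: 2 × 1.25% × kr 4,313,950.00 = kr 107,848.75
Penalty, months 3–11: 9 × 2% × kr 4,313,950.00 = kr 776,511.00
Interest: kr 4,313,950.00 × ((1 + 0.0095)^11 − 1) = kr 4,313,950.00 × 0.1096079… = kr 472,843.1764…
Total = kr 4,313,950.00 + kr 884,359.7500 + kr 472,843.1764… = kr 5,671,152.93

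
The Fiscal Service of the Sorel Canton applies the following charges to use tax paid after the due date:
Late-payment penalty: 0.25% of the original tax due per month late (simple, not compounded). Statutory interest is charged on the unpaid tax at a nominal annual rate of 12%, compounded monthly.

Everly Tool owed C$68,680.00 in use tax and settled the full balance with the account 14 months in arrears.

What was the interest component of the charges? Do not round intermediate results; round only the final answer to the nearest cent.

Interest (12%/yr ÷ 12 = 1%/month): C$68,680.00 × ((1 + 0.01)^14 − 1) = C$10,265.8890…

C$10,265.89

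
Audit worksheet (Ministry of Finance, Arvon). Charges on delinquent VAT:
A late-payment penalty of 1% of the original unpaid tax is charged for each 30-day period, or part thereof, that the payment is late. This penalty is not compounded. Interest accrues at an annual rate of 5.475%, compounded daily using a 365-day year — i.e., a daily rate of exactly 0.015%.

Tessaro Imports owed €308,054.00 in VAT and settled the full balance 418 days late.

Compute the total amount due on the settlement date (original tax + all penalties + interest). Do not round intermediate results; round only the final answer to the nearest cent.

Penalty periods: ⌈418/30⌉ = 14; penalty = 14 × 1% × €308,054.00 = €43,127.56
Interest: €308,054.00 × ((1 + 0.00015)^418 − 1) = €308,054.00 × 0.06470237… = €19,931.8248…
Total = €308,054.00 + €43,127.5600 + €19,931.8248… = €371,113.38

€371,113.38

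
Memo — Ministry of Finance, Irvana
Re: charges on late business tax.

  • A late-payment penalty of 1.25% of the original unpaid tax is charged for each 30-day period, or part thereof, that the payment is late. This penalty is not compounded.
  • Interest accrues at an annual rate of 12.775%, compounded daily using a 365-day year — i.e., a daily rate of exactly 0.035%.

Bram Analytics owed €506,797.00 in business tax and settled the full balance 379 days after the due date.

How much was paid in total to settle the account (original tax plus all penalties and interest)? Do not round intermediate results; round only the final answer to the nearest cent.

Penalty periods: ⌈379/30⌉ = 13; penalty = 13 × 1.25% × €506,797.00 = €82,354.51…
Interest: €506,797.00 × ((1 + 0.00035)^379 − 1) = €506,797.00 × 0.14182378… = €71,875.8666…
Total = €506,797.00 + €82,354.5125 + €71,875.8666… = €661,027.38

€661,027.38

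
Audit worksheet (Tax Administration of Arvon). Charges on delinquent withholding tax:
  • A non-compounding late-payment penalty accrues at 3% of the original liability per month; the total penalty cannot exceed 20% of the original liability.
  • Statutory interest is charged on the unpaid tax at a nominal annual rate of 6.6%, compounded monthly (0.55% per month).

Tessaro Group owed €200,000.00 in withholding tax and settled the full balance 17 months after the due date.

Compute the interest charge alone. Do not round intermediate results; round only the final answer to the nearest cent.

Interest: €200,000.00 × ((1 + 0.0055)^17 − 1) = €200,000.00 × 0.0977293… = €19,545.8689…

€19,545.87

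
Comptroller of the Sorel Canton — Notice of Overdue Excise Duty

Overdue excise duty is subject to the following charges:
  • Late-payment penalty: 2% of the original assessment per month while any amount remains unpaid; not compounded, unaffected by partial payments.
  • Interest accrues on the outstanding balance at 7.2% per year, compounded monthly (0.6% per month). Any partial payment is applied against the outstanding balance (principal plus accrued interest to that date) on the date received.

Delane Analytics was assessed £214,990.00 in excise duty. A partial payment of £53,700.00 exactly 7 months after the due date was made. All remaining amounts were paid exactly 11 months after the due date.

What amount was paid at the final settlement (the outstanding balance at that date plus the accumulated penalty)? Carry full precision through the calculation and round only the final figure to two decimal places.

£221,910.13

Balance at month 7: £214,990.0000 × (1 + 0.006)^7 = £224,183.7476…
After £53,700.00 payment: £224,183.7476… − £53,700.00 = £170,483.7476…
Balance at month 11: £170,483.7476… × (1 + 0.006)^4 = £174,612.3295…
Penalty: 11 × 2% × £214,990.00 = £47,297.80
Final settlement = outstanding balance + penalty = £174,612.3295… + £47,297.80 = £221,910.13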